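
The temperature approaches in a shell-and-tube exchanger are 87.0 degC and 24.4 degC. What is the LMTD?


LMTD = (dT1 - dT2) / ln(dT1/dT2)
= (87.0 - 24.4) / ln(87.0 / 24.4) = 62.6 / 1.27132 = 49.24

49.24 degC


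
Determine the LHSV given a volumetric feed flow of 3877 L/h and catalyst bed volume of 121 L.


LHSV = volumetric feed rate / catalyst volume
= 3877 L/h / 121 L
= 32.04 h^-1

32.04 h^-1


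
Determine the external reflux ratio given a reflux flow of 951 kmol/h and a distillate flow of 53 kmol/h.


Reflux ratio definition: R = L / D (liquid returned / distillate withdrawn)
L = 951 kmol/h, D = 53 kmol/h
R = 951 / 53 = 17.94

17.94


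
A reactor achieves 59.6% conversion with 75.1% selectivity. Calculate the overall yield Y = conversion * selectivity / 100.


Overall yield = conversion (%) * selectivity (%) / 100
Conversion = 59.6%, Selectivity = 75.1%
Y = 59.6 * 75.1 / 100
= 44.7596 %

44.7596 %


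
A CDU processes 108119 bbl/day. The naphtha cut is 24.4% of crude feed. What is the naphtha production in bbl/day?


Crude throughput = 108119 bbl/day
Fraction yield = 24.4%
yield = throughput * fraction / 100
yield = 108119 * 24.4 / 100 = 26381.036

26381.036 bbl/day


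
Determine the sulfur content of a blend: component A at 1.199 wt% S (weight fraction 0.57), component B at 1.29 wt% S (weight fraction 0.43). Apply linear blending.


Linear sulfur blending: S_blend = x1*S1 + x2*S2
Contribution 1: 0.57 * 1.199 = 0.68343 wt%
Contribution 2: 0.43 * 1.29 = 0.5547 wt%
S_blend = 0.68343 + 0.5547 = 1.23813

1.23813 wt%


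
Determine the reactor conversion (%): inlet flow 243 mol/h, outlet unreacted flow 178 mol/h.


X = (F_in - F_out) / F_in * 100
Moles reacted = 243 - 178 = 65
X = 65 / 243 * 100
= 0.2675 * 100
= 26.75 %

26.75 %


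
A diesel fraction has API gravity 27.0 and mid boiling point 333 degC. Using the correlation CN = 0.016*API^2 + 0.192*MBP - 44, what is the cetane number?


CN = 0.016 * 27.0^2 + 0.192 * 333 - 44
CN = 11.664 + 63.936 - 44 = 31.6

31.6


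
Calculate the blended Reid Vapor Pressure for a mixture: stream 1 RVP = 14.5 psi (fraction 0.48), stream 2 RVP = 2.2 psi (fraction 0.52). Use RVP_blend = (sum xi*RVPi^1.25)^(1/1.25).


Chevron index: RVP_blend = (sum xi*RVPi^1.25)^(1/1.25)
RVP^1.25 terms: 0.48 * 14.5^1.25 + 0.52 * 2.2^1.25 = 14.9749
RVP_blend = 14.9749^(1/1.25) = 8.715

8.715 psi


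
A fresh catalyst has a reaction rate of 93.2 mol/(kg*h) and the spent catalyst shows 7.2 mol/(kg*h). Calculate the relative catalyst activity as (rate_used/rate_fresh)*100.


Activity (%) = (rate_used / rate_fresh) * 100
rate_used = 7.2, rate_fresh = 93.2
= (7.2 / 93.2) * 100
= 0.07725 * 100 = 7.725

7.725 %


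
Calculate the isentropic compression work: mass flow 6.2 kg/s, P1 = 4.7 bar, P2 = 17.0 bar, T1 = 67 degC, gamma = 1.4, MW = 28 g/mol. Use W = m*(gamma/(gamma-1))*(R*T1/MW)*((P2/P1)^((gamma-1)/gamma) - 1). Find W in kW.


Isentropic work: W = m*(gamma/(gamma-1))*(R*T1/MW)*((P2/P1)^((gamma-1)/gamma) - 1)
T1 = 67 + 273.15 = 340.15 K
Pressure ratio = 17.0 / 4.7 = 3.61702
Exponent = (1.4 - 1)/1.4 = 0.285714
(P2/P1)^exp - 1 = 3.61702^0.285714 - 1 = 0.443872
W = 6.2 * 1.4 / 0.4 * 8.314 * 340.15 / 28 * 0.443872 = 972.8

972.8 kW


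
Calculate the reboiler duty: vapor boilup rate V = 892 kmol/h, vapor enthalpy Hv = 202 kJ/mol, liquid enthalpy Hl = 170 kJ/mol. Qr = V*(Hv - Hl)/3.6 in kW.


Qr = 892 * (202 - 170) / 3.6 = 892 * 32 / 3.6 = 7929

7929 kW


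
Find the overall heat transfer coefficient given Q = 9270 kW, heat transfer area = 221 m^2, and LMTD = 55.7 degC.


From Q = U*A*LMTD, U = Q / (A * LMTD)
U = 9270 / (221 * 55.7) = 9270 / 12309.7 = 0.7531

0.7531 kW/(m^2*K)


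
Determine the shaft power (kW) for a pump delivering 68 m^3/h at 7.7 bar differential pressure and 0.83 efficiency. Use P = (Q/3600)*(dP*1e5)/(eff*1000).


Q = 68 / 3600 = 0.0188889 m^3/s
P = 0.0188889 * (7.7 * 1e5) / 0.83 / 1000 = 17.52

17.52 kW


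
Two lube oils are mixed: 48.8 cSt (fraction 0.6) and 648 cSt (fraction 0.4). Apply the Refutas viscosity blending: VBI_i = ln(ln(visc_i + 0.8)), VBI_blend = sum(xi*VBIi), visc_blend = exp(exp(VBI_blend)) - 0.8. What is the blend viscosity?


Refutas method: VBN_i = 14.534*ln(ln(visc_i + 0.8)) + 10.975, blended linearly by mass fraction; since VBN is linear in VBI_i = ln(ln(visc_i + 0.8)) and the fractions sum to 1, blend VBI directly: visc = exp(exp(VBI_blend)) - 0.8
VBI_1 = ln(ln(48.8 + 0.8)) = 1.362
VBI_2 = ln(ln(648 + 0.8)) = 1.86797
VBI_blend = 0.6 * 1.362 + 0.4 * 1.86797 = 1.56439
visc_blend = exp(exp(1.56439)) - 0.8 = 118.3

118.3 cSt


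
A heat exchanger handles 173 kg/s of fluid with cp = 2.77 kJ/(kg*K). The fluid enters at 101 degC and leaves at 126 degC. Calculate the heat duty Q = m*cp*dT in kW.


Q = m_dot * cp * delta_T
delta_T = 126 - 101 = 25 K
Q = 173 * 2.77 * 25
= 479.21 * 25
= 11980.25 kW

11980.25 kW


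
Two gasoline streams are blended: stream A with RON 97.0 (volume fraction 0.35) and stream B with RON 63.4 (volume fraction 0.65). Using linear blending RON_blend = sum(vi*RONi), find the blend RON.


Linear blending: RON_blend = sum(vi * RONi)
Contribution 1: 0.35 * 97.0 = 33.95
Contribution 2: 0.65 * 63.4 = 41.21
RON_blend = 33.95 + 41.21 = 75.16

75.16


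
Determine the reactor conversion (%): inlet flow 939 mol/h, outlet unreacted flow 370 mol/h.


X = (F_in - F_out) / F_in * 100
Moles reacted = 939 - 370 = 569
X = 569 / 939 * 100
= 0.6060 * 100
= 60.60 %

60.60 %


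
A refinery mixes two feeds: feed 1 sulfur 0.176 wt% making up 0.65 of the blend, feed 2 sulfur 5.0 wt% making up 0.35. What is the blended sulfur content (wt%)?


Linear sulfur blending: S_blend = x1*S1 + x2*S2
Contribution 1: 0.65 * 0.176 = 0.1144 wt%
Contribution 2: 0.35 * 5.0 = 1.75 wt%
S_blend = 0.1144 + 1.75 = 1.8644

1.8644 wt%


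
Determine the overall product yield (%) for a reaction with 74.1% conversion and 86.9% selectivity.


Overall yield = conversion (%) * selectivity (%) / 100
Conversion = 74.1%, Selectivity = 86.9%
Y = 74.1 * 86.9 / 100
= 64.3929 %

64.3929 %


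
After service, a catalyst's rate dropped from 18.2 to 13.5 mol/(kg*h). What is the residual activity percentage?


Activity (%) = (rate_used / rate_fresh) * 100
rate_used = 13.5, rate_fresh = 18.2
= (13.5 / 18.2) * 100
= 0.7418 * 100 = 74.18

74.18 %


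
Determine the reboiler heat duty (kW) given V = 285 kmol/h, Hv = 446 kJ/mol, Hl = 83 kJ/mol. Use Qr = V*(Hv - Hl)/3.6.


Qr = 285 * (446 - 83) / 3.6 = 285 * 363 / 3.6 = 28740

28740 kW


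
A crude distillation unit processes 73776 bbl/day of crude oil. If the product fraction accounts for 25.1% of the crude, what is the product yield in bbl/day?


Crude throughput = 73776 bbl/day
Fraction yield = 25.1%
yield = throughput * fraction / 100
yield = 73776 * 25.1 / 100 = 18517.776

18517.776 bbl/day


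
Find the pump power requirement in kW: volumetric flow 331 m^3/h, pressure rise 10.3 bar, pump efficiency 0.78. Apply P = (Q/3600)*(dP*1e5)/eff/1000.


Q = 331 / 3600 = 0.0919444 m^3/s
P = 0.0919444 * (10.3 * 1e5) / 0.78 / 1000 = 121.4

121.4 kW


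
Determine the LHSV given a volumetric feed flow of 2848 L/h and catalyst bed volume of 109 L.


LHSV = volumetric feed rate / catalyst volume
= 2848 L/h / 109 L
= 26.13 h^-1

26.13 h^-1


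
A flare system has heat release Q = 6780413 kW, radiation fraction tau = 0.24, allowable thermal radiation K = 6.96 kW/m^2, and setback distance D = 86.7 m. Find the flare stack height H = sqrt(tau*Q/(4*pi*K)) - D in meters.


tau*Q/(4*pi*K) = 0.24 * 6780413 / (4 * pi * 6.96) = 18605.8
sqrt(18605.8) = 136.403
H = 136.403 - 86.7 = 49.70

49.70 m


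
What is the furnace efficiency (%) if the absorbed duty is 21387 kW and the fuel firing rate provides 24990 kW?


Furnace efficiency = Q_absorbed / Q_fuel * 100
= 21387 / 24990 * 100 = 85.58

85.58 %


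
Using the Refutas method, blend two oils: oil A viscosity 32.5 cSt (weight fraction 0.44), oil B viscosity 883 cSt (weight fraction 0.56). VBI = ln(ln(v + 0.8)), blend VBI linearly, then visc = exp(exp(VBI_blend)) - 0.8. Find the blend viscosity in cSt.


Refutas method: VBN_i = 14.534*ln(ln(visc_i + 0.8)) + 10.975, blended linearly by mass fraction; since VBN is linear in VBI_i = ln(ln(visc_i + 0.8)) and the fractions sum to 1, blend VBI directly: visc = exp(exp(VBI_blend)) - 0.8
VBI_1 = ln(ln(32.5 + 0.8)) = 1.25435
VBI_2 = ln(ln(883 + 0.8)) = 1.9146
VBI_blend = 0.44 * 1.25435 + 0.56 * 1.9146 = 1.62409
visc_blend = exp(exp(1.62409)) - 0.8 = 159.0

159.0 cSt


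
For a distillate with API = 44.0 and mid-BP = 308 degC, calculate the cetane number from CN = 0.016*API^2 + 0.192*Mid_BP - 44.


CN = 0.016 * 44.0^2 + 0.192 * 308 - 44
CN = 30.976 + 59.136 - 44 = 46.112

46.112


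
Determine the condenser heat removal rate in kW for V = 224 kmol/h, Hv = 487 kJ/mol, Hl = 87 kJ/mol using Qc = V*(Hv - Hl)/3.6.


Qc = 224 * (487 - 87) / 3.6 = 224 * 400 / 3.6 = 24890

24890 kW


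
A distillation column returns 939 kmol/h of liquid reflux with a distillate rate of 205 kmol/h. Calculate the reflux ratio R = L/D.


Reflux ratio definition: R = L / D (liquid returned / distillate withdrawn)
L = 939 kmol/h, D = 205 kmol/h
R = 939 / 205 = 4.580

4.580


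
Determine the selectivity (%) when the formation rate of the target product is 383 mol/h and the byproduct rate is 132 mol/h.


Selectivity = desired / (desired + undesired) * 100
Total products = 383 + 132 = 515 mol/h
S = 383 / 515 * 100
= 0.7437 * 100
= 74.37 %

74.37 %


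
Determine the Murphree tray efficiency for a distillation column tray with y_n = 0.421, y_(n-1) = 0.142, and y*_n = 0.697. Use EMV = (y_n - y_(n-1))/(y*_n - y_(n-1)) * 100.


Murphree vapor efficiency: EMV = (y_n - y_(n-1)) / (y*_n - y_(n-1)) * 100
EMV = (0.421 - 0.142) / (0.697 - 0.142) * 100 = 0.279 / 0.555 * 100 = 50.27

50.27 %


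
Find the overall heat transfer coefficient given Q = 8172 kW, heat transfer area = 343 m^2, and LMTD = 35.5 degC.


From Q = U*A*LMTD, U = Q / (A * LMTD)
U = 8172 / (343 * 35.5) = 8172 / 12176.5 = 0.6711

0.6711 kW/(m^2*K)


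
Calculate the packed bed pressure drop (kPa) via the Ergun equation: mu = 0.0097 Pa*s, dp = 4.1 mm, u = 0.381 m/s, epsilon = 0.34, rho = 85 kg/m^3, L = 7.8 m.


dp = 4.1 mm = 0.0041 m
Viscous term = 150*0.0097*0.381*(1-0.34)^2 / (0.0041^2*0.34^3) = 365487
Inertial term = 1.75*85*0.381^2*(1-0.34) / (0.0041*0.34^3) = 88436.2
dP/L = 365487 + 88436.2 = 453923 Pa/m
dP = 453923 * 7.8 / 1000 = 3541 kPa

3541 kPa


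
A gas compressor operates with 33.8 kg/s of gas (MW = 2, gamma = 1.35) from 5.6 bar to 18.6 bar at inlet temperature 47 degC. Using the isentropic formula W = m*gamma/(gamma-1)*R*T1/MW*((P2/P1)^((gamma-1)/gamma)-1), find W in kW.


Isentropic work: W = m*(gamma/(gamma-1))*(R*T1/MW)*((P2/P1)^((gamma-1)/gamma) - 1)
T1 = 47 + 273.15 = 320.15 K
Pressure ratio = 18.6 / 5.6 = 3.32143
Exponent = (1.35 - 1)/1.35 = 0.259259
(P2/P1)^exp - 1 = 3.32143^0.259259 - 1 = 0.36508
W = 33.8 * 1.35 / 0.35 * 8.314 * 320.15 / 2 * 0.36508 = 63340

63340 kW


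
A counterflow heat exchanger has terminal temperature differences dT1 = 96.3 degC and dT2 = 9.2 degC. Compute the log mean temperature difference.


LMTD = (dT1 - dT2) / ln(dT1/dT2)
= (96.3 - 9.2) / ln(96.3 / 9.2) = 87.1 / 2.34826 = 37.09

37.09 degC


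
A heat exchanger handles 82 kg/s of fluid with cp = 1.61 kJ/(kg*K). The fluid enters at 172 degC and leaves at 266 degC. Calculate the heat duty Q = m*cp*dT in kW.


Q = m_dot * cp * delta_T
delta_T = 266 - 172 = 94 K
Q = 82 * 1.61 * 94
= 132.02 * 94
= 12409.88 kW

12409.88 kW


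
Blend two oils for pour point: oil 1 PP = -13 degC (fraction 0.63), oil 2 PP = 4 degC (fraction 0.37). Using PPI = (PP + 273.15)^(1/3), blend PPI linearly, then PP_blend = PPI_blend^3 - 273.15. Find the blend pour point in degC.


PPI_1 = (-13 + 273.15)^(1/3) = 6.383731
PPI_2 = (4 + 273.15)^(1/3) = 6.51986
PPI_blend = 0.63 * 6.383731 + 0.37 * 6.51986 = 6.434099
PP_blend = 6.434099^3 - 273.15 = 266.3564 - 273.15 = -6.79

-6.79 degC


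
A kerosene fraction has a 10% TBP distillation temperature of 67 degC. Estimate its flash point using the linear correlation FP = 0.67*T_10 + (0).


FP = 0.67 * 67 + (0) = 44.89

44.89 degC


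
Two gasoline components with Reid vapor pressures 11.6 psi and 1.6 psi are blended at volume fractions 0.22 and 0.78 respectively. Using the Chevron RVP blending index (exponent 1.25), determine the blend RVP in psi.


Chevron index: RVP_blend = (sum xi*RVPi^1.25)^(1/1.25)
RVP^1.25 terms: 0.22 * 11.6^1.25 + 0.78 * 1.6^1.25 = 6.11332
RVP_blend = 6.11332^(1/1.25) = 4.256

4.256 psi


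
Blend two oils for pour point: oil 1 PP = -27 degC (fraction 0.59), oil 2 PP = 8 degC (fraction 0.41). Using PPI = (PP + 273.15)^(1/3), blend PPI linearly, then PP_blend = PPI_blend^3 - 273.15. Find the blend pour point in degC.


PPI_1 = (-27 + 273.15)^(1/3) = 6.2671
PPI_2 = (8 + 273.15)^(1/3) = 6.551077
PPI_blend = 0.59 * 6.2671 + 0.41 * 6.551077 = 6.383531
PP_blend = 6.383531^3 - 273.15 = 260.1255 - 273.15 = -13.02

-13.02 degC


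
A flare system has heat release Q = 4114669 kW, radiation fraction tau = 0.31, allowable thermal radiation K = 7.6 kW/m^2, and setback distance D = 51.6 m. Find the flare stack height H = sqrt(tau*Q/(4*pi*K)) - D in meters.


tau*Q/(4*pi*K) = 0.31 * 4114669 / (4 * pi * 7.6) = 13355.9
sqrt(13355.9) = 115.568
H = 115.568 - 51.6 = 63.97

63.97 m


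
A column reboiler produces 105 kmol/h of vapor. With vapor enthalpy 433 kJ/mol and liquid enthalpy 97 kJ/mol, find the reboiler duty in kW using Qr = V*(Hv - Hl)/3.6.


Qr = 105 * (433 - 97) / 3.6 = 105 * 336 / 3.6 = 9800

9800 kW


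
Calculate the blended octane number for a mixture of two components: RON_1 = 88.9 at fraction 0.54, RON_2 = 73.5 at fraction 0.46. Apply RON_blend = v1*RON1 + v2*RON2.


Linear blending: RON_blend = sum(vi * RONi)
Contribution 1: 0.54 * 88.9 = 48.006
Contribution 2: 0.46 * 73.5 = 33.81
RON_blend = 48.006 + 33.81 = 81.816

81.816


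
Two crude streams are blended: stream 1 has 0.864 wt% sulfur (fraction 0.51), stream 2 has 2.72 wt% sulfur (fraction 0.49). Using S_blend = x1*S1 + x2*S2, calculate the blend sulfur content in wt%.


Linear sulfur blending: S_blend = x1*S1 + x2*S2
Contribution 1: 0.51 * 0.864 = 0.44064 wt%
Contribution 2: 0.49 * 2.72 = 1.3328 wt%
S_blend = 0.44064 + 1.3328 = 1.77344

1.77344 wt%


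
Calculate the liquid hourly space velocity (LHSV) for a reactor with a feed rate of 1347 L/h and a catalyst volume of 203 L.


LHSV = volumetric feed rate / catalyst volume
= 1347 L/h / 203 L
= 6.635 h^-1

6.635 h^-1


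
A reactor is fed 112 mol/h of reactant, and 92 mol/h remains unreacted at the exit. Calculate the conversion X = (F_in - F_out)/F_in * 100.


X = (F_in - F_out) / F_in * 100
Moles reacted = 112 - 92 = 20
X = 20 / 112 * 100
= 0.1786 * 100
= 17.86 %

17.86 %


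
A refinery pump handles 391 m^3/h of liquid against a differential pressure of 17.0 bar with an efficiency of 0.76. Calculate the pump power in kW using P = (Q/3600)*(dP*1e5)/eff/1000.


Q = 391 / 3600 = 0.108611 m^3/s
P = 0.108611 * (17.0 * 1e5) / 0.76 / 1000 = 242.9

242.9 kW


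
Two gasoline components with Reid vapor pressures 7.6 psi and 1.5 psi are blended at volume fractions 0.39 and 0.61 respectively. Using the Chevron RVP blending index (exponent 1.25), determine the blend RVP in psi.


Chevron index: RVP_blend = (sum xi*RVPi^1.25)^(1/1.25)
RVP^1.25 terms: 0.39 * 7.6^1.25 + 0.61 * 1.5^1.25 = 5.93393
RVP_blend = 5.93393^(1/1.25) = 4.156

4.156 psi


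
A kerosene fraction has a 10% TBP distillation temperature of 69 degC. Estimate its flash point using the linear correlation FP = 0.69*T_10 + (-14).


FP = 0.69 * 69 + (-14) = 33.61

33.61 degC


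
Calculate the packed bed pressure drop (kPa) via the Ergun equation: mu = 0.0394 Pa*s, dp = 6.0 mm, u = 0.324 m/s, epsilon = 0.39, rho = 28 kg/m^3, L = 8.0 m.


dp = 6.0 mm = 0.006 m
Viscous term = 150*0.0394*0.324*(1-0.39)^2 / (0.006^2*0.39^3) = 333654
Inertial term = 1.75*28*0.324^2*(1-0.39) / (0.006*0.39^3) = 8815.99
dP/L = 333654 + 8815.99 = 342470 Pa/m
dP = 342470 * 8.0 / 1000 = 2740 kPa

2740 kPa


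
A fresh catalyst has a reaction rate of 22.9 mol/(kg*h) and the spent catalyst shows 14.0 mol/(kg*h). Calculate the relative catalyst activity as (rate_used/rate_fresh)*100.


Activity (%) = (rate_used / rate_fresh) * 100
rate_used = 14.0, rate_fresh = 22.9
= (14.0 / 22.9) * 100
= 0.6114 * 100 = 61.14

61.14 %


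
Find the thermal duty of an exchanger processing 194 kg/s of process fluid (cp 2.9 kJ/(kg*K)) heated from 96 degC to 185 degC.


Q = m_dot * cp * delta_T
delta_T = 185 - 96 = 89 K
Q = 194 * 2.9 * 89
= 562.6 * 89
= 50071.4 kW

50071.4 kW


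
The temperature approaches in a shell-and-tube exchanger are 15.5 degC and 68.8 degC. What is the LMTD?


LMTD = (dT1 - dT2) / ln(dT1/dT2)
= (15.5 - 68.8) / ln(15.5 / 68.8) = -53.3 / -1.49036 = 35.76

35.76 degC


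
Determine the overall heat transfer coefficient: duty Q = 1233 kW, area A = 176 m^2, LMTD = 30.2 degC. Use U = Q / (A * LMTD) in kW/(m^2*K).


From Q = U*A*LMTD, U = Q / (A * LMTD)
U = 1233 / (176 * 30.2) = 1233 / 5315.2 = 0.2320

0.2320 kW/(m^2*K)


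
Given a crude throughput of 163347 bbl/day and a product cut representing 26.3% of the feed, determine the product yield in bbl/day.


Crude throughput = 163347 bbl/day
Fraction yield = 26.3%
yield = throughput * fraction / 100
yield = 163347 * 26.3 / 100 = 42960.261

42960.261 bbl/day


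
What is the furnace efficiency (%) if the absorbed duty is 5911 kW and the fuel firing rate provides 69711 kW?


Furnace efficiency = Q_absorbed / Q_fuel * 100
= 5911 / 69711 * 100 = 8.479

8.479 %


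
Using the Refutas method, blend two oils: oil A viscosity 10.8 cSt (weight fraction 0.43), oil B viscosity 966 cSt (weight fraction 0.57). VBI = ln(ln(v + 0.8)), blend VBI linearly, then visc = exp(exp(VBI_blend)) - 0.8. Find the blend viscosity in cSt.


Refutas method: VBN_i = 14.534*ln(ln(visc_i + 0.8)) + 10.975, blended linearly by mass fraction; since VBN is linear in VBI_i = ln(ln(visc_i + 0.8)) and the fractions sum to 1, blend VBI directly: visc = exp(exp(VBI_blend)) - 0.8
VBI_1 = ln(ln(10.8 + 0.8)) = 0.896498
VBI_2 = ln(ln(966 + 0.8)) = 1.92774
VBI_blend = 0.43 * 0.896498 + 0.57 * 1.92774 = 1.48431
visc_blend = exp(exp(1.48431)) - 0.8 = 81.63

81.63 cSt


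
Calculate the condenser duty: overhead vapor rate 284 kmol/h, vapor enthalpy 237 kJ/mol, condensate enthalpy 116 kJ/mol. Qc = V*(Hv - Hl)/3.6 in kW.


Qc = 284 * (237 - 116) / 3.6 = 284 * 121 / 3.6 = 9546

9546 kW


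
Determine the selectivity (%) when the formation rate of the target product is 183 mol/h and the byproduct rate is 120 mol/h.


Selectivity = desired / (desired + undesired) * 100
Total products = 183 + 120 = 303 mol/h
S = 183 / 303 * 100
= 0.6040 * 100
= 60.40 %

60.40 %


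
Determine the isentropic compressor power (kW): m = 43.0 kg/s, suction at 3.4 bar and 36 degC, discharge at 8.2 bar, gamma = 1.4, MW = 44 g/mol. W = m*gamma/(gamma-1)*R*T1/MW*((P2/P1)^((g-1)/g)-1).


Isentropic work: W = m*(gamma/(gamma-1))*(R*T1/MW)*((P2/P1)^((gamma-1)/gamma) - 1)
T1 = 36 + 273.15 = 309.15 K
Pressure ratio = 8.2 / 3.4 = 2.41176
Exponent = (1.4 - 1)/1.4 = 0.285714
(P2/P1)^exp - 1 = 2.41176^0.285714 - 1 = 0.285992
W = 43.0 * 1.4 / 0.4 * 8.314 * 309.15 / 44 * 0.285992 = 2514

2514 kW


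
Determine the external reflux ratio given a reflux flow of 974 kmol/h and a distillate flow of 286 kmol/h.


Reflux ratio definition: R = L / D (liquid returned / distillate withdrawn)
L = 974 kmol/h, D = 286 kmol/h
R = 974 / 286 = 3.406

3.406


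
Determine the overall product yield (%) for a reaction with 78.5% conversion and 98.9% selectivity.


Overall yield = conversion (%) * selectivity (%) / 100
Conversion = 78.5%, Selectivity = 98.9%
Y = 78.5 * 98.9 / 100
= 77.6365 %

77.6365 %


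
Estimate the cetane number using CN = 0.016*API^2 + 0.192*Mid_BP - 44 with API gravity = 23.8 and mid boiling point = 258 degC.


CN = 0.016 * 23.8^2 + 0.192 * 258 - 44
CN = 9.06304 + 49.536 - 44 = 14.59904

14.59904


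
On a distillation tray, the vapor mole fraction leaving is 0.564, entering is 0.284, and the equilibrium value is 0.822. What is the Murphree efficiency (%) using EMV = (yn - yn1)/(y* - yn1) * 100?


Murphree vapor efficiency: EMV = (y_n - y_(n-1)) / (y*_n - y_(n-1)) * 100
EMV = (0.564 - 0.284) / (0.822 - 0.284) * 100 = 0.28 / 0.538 * 100 = 52.04

52.04 %


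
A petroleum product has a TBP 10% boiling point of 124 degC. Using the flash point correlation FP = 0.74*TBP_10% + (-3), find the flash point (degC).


FP = 0.74 * 124 + (-3) = 88.76

88.76 degC


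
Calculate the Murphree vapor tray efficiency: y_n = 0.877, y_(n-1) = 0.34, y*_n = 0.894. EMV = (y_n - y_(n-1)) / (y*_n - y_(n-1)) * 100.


Murphree vapor efficiency: EMV = (y_n - y_(n-1)) / (y*_n - y_(n-1)) * 100
EMV = (0.877 - 0.34) / (0.894 - 0.34) * 100 = 0.537 / 0.554 * 100 = 96.93

96.93 %


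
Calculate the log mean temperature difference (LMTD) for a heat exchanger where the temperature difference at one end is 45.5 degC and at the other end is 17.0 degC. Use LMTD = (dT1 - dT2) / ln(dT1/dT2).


LMTD = (dT1 - dT2) / ln(dT1/dT2)
= (45.5 - 17.0) / ln(45.5 / 17.0) = 28.5 / 0.984499 = 28.95

28.95 degC


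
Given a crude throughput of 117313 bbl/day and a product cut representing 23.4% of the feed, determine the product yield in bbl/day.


Crude throughput = 117313 bbl/day
Fraction yield = 23.4%
yield = throughput * fraction / 100
yield = 117313 * 23.4 / 100 = 27451.242

27451.242 bbl/day


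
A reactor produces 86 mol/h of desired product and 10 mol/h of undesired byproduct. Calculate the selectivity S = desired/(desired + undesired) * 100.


Selectivity = desired / (desired + undesired) * 100
Total products = 86 + 10 = 96 mol/h
S = 86 / 96 * 100
= 0.8958 * 100
= 89.58 %

89.58 %


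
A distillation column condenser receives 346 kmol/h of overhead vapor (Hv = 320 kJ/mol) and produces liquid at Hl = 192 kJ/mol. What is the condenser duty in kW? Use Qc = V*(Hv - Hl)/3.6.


Qc = 346 * (320 - 192) / 3.6 = 346 * 128 / 3.6 = 12300

12300 kW


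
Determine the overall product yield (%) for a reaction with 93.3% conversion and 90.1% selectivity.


Overall yield = conversion (%) * selectivity (%) / 100
Conversion = 93.3%, Selectivity = 90.1%
Y = 93.3 * 90.1 / 100
= 84.0633 %

84.0633 %


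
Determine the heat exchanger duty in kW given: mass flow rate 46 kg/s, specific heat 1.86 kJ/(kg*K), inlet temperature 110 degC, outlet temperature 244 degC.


Q = m_dot * cp * delta_T
delta_T = 244 - 110 = 134 K
Q = 46 * 1.86 * 134
= 85.56 * 134
= 11465.04 kW

11465.04 kW


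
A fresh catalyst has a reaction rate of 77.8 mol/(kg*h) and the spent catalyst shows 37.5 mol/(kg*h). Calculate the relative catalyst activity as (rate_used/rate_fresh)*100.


Activity (%) = (rate_used / rate_fresh) * 100
rate_used = 37.5, rate_fresh = 77.8
= (37.5 / 77.8) * 100
= 0.4820 * 100 = 48.20

48.20 %


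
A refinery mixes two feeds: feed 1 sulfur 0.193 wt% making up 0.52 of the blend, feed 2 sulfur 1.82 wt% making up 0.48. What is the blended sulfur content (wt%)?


Linear sulfur blending: S_blend = x1*S1 + x2*S2
Contribution 1: 0.52 * 0.193 = 0.10036 wt%
Contribution 2: 0.48 * 1.82 = 0.8736 wt%
S_blend = 0.10036 + 0.8736 = 0.97396

0.97396 wt%


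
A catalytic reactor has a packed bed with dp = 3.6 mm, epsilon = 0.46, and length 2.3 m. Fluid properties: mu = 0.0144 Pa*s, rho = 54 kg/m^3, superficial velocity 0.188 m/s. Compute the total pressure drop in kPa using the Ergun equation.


dp = 3.6 mm = 0.0036 m
Viscous term = 150*0.0144*0.188*(1-0.46)^2 / (0.0036^2*0.46^3) = 93868.7
Inertial term = 1.75*54*0.188^2*(1-0.46) / (0.0036*0.46^3) = 5147.13
dP/L = 93868.7 + 5147.13 = 99015.8 Pa/m
dP = 99015.8 * 2.3 / 1000 = 227.7 kPa

227.7 kPa


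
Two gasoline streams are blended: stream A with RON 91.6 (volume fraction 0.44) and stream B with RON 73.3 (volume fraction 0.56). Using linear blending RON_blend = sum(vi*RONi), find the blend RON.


Linear blending: RON_blend = sum(vi * RONi)
Contribution 1: 0.44 * 91.6 = 40.304
Contribution 2: 0.56 * 73.3 = 41.048
RON_blend = 40.304 + 41.048 = 81.352

81.352


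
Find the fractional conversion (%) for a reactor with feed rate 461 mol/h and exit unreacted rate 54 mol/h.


X = (F_in - F_out) / F_in * 100
Moles reacted = 461 - 54 = 407
X = 407 / 461 * 100
= 0.8829 * 100
= 88.29 %

88.29 %


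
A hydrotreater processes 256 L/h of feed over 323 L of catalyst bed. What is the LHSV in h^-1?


LHSV = volumetric feed rate / catalyst volume
= 256 L/h / 323 L
= 0.7926 h^-1

0.7926 h^-1


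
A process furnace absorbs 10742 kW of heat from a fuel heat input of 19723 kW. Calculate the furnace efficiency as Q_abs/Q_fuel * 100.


Furnace efficiency = Q_absorbed / Q_fuel * 100
= 10742 / 19723 * 100 = 54.46

54.46 %


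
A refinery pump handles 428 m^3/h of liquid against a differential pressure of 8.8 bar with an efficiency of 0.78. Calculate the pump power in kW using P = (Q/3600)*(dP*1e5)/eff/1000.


Q = 428 / 3600 = 0.118889 m^3/s
P = 0.118889 * (8.8 * 1e5) / 0.78 / 1000 = 134.1

134.1 kW


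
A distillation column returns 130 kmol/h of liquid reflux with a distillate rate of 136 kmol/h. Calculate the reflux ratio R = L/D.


Reflux ratio definition: R = L / D (liquid returned / distillate withdrawn)
L = 130 kmol/h, D = 136 kmol/h
R = 130 / 136 = 0.9559

0.9559


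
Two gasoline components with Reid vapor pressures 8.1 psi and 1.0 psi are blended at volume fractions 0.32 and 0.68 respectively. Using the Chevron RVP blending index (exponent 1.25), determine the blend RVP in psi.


Chevron index: RVP_blend = (sum xi*RVPi^1.25)^(1/1.25)
RVP^1.25 terms: 0.32 * 8.1^1.25 + 0.68 * 1.0^1.25 = 5.05277
RVP_blend = 5.05277^(1/1.25) = 3.654

3.654 psi


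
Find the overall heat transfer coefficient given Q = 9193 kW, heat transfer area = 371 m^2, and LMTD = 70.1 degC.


From Q = U*A*LMTD, U = Q / (A * LMTD)
U = 9193 / (371 * 70.1) = 9193 / 26007.1 = 0.3535

0.3535 kW/(m^2*K)


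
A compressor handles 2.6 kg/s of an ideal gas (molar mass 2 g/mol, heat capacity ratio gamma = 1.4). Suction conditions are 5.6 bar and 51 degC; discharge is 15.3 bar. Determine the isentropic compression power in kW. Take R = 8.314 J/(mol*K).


Isentropic work: W = m*(gamma/(gamma-1))*(R*T1/MW)*((P2/P1)^((gamma-1)/gamma) - 1)
T1 = 51 + 273.15 = 324.15 K
Pressure ratio = 15.3 / 5.6 = 2.73214
Exponent = (1.4 - 1)/1.4 = 0.285714
(P2/P1)^exp - 1 = 2.73214^0.285714 - 1 = 0.332647
W = 2.6 * 1.4 / 0.4 * 8.314 * 324.15 / 2 * 0.332647 = 4079

4079 kW


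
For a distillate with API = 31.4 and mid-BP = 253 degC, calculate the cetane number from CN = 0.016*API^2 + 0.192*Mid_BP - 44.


CN = 0.016 * 31.4^2 + 0.192 * 253 - 44
CN = 15.77536 + 48.576 - 44 = 20.35136

20.35136


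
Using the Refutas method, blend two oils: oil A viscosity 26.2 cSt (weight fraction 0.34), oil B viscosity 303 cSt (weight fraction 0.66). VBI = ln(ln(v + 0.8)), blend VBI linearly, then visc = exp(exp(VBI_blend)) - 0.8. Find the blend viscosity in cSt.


Refutas method: VBN_i = 14.534*ln(ln(visc_i + 0.8)) + 10.975, blended linearly by mass fraction; since VBN is linear in VBI_i = ln(ln(visc_i + 0.8)) and the fractions sum to 1, blend VBI directly: visc = exp(exp(VBI_blend)) - 0.8
VBI_1 = ln(ln(26.2 + 0.8)) = 1.19266
VBI_2 = ln(ln(303 + 0.8)) = 1.74333
VBI_blend = 0.34 * 1.19266 + 0.66 * 1.74333 = 1.5561
visc_blend = exp(exp(1.5561)) - 0.8 = 113.7

113.7 cSt


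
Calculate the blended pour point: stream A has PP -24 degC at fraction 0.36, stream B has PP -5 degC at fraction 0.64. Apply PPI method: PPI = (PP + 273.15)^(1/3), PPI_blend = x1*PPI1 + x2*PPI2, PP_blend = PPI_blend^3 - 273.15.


PPI_1 = (-24 + 273.15)^(1/3) = 6.292458
PPI_2 = (-5 + 273.15)^(1/3) = 6.448508
PPI_blend = 0.36 * 6.292458 + 0.64 * 6.448508 = 6.39233
PP_blend = 6.39233^3 - 273.15 = 261.2026 - 273.15 = -11.95

-11.95 degC


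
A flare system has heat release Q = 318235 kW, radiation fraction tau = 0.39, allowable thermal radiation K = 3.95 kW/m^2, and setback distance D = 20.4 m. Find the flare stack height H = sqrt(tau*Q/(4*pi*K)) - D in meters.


tau*Q/(4*pi*K) = 0.39 * 318235 / (4 * pi * 3.95) = 2500.38
sqrt(2500.38) = 50.0038
H = 50.0038 - 20.4 = 29.60

29.60 m


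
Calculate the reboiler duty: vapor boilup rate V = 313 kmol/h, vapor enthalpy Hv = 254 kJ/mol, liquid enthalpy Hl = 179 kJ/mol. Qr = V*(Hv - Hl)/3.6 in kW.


Qr = 313 * (254 - 179) / 3.6 = 313 * 75 / 3.6 = 6521

6521 kW


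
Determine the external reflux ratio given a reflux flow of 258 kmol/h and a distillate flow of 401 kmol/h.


Reflux ratio definition: R = L / D (liquid returned / distillate withdrawn)
L = 258 kmol/h, D = 401 kmol/h
R = 258 / 401 = 0.6434

0.6434


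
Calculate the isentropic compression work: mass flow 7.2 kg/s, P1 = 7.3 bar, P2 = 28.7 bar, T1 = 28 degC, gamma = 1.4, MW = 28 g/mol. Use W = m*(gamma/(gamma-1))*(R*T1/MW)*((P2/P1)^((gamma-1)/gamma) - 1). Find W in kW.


Isentropic work: W = m*(gamma/(gamma-1))*(R*T1/MW)*((P2/P1)^((gamma-1)/gamma) - 1)
T1 = 28 + 273.15 = 301.15 K
Pressure ratio = 28.7 / 7.3 = 3.93151
Exponent = (1.4 - 1)/1.4 = 0.285714
(P2/P1)^exp - 1 = 3.93151^0.285714 - 1 = 0.478679
W = 7.2 * 1.4 / 0.4 * 8.314 * 301.15 / 28 * 0.478679 = 1079

1079 kW


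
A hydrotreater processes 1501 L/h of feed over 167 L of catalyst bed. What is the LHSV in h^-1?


LHSV = volumetric feed rate / catalyst volume
= 1501 L/h / 167 L
= 8.988 h^-1

8.988 h^-1


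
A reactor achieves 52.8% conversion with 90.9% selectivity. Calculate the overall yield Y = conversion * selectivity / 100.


Overall yield = conversion (%) * selectivity (%) / 100
Conversion = 52.8%, Selectivity = 90.9%
Y = 52.8 * 90.9 / 100
= 47.9952 %

47.9952 %


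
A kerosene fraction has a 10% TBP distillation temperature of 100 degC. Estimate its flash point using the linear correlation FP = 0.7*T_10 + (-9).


FP = 0.7 * 100 + (-9) = 61

61 degC


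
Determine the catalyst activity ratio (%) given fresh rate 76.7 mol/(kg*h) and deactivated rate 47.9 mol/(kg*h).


Activity (%) = (rate_used / rate_fresh) * 100
rate_used = 47.9, rate_fresh = 76.7
= (47.9 / 76.7) * 100
= 0.6245 * 100 = 62.45

62.45 %


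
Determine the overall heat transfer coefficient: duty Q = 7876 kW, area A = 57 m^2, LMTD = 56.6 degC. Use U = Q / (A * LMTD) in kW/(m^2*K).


From Q = U*A*LMTD, U = Q / (A * LMTD)
U = 7876 / (57 * 56.6) = 7876 / 3226.2 = 2.441

2.441 kW/(m^2*K)


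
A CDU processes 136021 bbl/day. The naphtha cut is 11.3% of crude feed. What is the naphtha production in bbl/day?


Crude throughput = 136021 bbl/day
Fraction yield = 11.3%
yield = throughput * fraction / 100
yield = 136021 * 11.3 / 100 = 15370.373

15370.373 bbl/day


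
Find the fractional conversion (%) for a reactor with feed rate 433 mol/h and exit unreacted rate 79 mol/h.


X = (F_in - F_out) / F_in * 100
Moles reacted = 433 - 79 = 354
X = 354 / 433 * 100
= 0.8176 * 100
= 81.76 %

81.76 %


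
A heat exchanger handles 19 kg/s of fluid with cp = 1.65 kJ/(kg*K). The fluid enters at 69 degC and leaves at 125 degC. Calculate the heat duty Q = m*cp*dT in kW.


Q = m_dot * cp * delta_T
delta_T = 125 - 69 = 56 K
Q = 19 * 1.65 * 56
= 31.35 * 56
= 1755.6 kW

1755.6 kW


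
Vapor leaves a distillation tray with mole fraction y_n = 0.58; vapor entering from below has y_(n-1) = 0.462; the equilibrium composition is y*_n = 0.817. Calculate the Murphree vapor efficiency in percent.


Murphree vapor efficiency: EMV = (y_n - y_(n-1)) / (y*_n - y_(n-1)) * 100
EMV = (0.58 - 0.462) / (0.817 - 0.462) * 100 = 0.118 / 0.355 * 100 = 33.24

33.24 %


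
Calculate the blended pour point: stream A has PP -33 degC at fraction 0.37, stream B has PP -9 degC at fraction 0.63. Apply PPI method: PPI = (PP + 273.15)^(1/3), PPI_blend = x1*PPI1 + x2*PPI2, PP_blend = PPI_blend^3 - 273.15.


PPI_1 = (-33 + 273.15)^(1/3) = 6.215759
PPI_2 = (-9 + 273.15)^(1/3) = 6.416283
PPI_blend = 0.37 * 6.215759 + 0.63 * 6.416283 = 6.342089
PP_blend = 6.342089^3 - 273.15 = 255.0921 - 273.15 = -18.06

-18.06 degC


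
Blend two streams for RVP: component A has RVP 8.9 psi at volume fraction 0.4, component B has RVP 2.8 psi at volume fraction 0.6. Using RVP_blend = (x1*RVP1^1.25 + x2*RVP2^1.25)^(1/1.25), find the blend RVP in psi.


Chevron index: RVP_blend = (sum xi*RVPi^1.25)^(1/1.25)
RVP^1.25 terms: 0.4 * 8.9^1.25 + 0.6 * 2.8^1.25 = 8.3221
RVP_blend = 8.3221^(1/1.25) = 5.447

5.447 psi


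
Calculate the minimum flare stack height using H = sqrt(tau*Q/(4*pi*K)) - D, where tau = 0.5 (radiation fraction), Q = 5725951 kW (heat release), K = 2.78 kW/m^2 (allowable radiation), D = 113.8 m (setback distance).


tau*Q/(4*pi*K) = 0.5 * 5725951 / (4 * pi * 2.78) = 81952.6
sqrt(81952.6) = 286.274
H = 286.274 - 113.8 = 172.5

172.5 m


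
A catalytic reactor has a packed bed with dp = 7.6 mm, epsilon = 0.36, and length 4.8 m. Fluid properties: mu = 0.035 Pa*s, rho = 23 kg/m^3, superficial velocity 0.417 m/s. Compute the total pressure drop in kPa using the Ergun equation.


dp = 7.6 mm = 0.0076 m
Viscous term = 150*0.035*0.417*(1-0.36)^2 / (0.0076^2*0.36^3) = 332752
Inertial term = 1.75*23*0.417^2*(1-0.36) / (0.0076*0.36^3) = 12632.7
dP/L = 332752 + 12632.7 = 345385 Pa/m
dP = 345385 * 4.8 / 1000 = 1658 kPa

1658 kPa


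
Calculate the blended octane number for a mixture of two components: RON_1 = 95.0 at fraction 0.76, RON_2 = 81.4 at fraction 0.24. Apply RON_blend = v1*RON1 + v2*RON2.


Linear blending: RON_blend = sum(vi * RONi)
Contribution 1: 0.76 * 95.0 = 72.2
Contribution 2: 0.24 * 81.4 = 19.536
RON_blend = 72.2 + 19.536 = 91.736

91.736


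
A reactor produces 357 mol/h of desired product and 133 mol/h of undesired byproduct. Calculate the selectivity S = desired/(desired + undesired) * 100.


Selectivity = desired / (desired + undesired) * 100
Total products = 357 + 133 = 490 mol/h
S = 357 / 490 * 100
= 0.7286 * 100
= 72.86 %

72.86 %


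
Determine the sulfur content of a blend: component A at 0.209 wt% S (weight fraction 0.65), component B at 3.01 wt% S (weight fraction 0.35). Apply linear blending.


Linear sulfur blending: S_blend = x1*S1 + x2*S2
Contribution 1: 0.65 * 0.209 = 0.13585 wt%
Contribution 2: 0.35 * 3.01 = 1.0535 wt%
S_blend = 0.13585 + 1.0535 = 1.18935

1.18935 wt%


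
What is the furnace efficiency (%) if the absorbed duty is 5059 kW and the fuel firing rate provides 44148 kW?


Furnace efficiency = Q_absorbed / Q_fuel * 100
= 5059 / 44148 * 100 = 11.46

11.46 %


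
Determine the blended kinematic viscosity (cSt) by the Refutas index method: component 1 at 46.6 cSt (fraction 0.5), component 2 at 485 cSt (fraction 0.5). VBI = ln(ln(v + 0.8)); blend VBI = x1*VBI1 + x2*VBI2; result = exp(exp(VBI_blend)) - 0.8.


Refutas method: VBN_i = 14.534*ln(ln(visc_i + 0.8)) + 10.975, blended linearly by mass fraction; since VBN is linear in VBI_i = ln(ln(visc_i + 0.8)) and the fractions sum to 1, blend VBI directly: visc = exp(exp(VBI_blend)) - 0.8
VBI_1 = ln(ln(46.6 + 0.8)) = 1.35031
VBI_2 = ln(ln(485 + 0.8)) = 1.82226
VBI_blend = 0.5 * 1.35031 + 0.5 * 1.82226 = 1.58628
visc_blend = exp(exp(1.58628)) - 0.8 = 131.6

131.6 cSt


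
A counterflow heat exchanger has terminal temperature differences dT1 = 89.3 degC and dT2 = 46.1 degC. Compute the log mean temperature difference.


LMTD = (dT1 - dT2) / ln(dT1/dT2)
= (89.3 - 46.1) / ln(89.3 / 46.1) = 43.2 / 0.661189 = 65.34

65.34 degC


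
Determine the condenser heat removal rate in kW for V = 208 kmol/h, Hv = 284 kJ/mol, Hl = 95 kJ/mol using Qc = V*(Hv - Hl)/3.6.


Qc = 208 * (284 - 95) / 3.6 = 208 * 189 / 3.6 = 10920

10920 kW


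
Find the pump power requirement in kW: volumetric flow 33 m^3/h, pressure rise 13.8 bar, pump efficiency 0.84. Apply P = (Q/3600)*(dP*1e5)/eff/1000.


Q = 33 / 3600 = 0.00916667 m^3/s
P = 0.00916667 * (13.8 * 1e5) / 0.84 / 1000 = 15.06

15.06 kW


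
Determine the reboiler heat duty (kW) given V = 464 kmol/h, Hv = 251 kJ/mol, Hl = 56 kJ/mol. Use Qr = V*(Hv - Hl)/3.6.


Qr = 464 * (251 - 56) / 3.6 = 464 * 195 / 3.6 = 25130

25130 kW


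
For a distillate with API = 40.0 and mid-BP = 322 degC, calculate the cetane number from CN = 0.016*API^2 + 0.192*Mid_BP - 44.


CN = 0.016 * 40.0^2 + 0.192 * 322 - 44
CN = 25.6 + 61.824 - 44 = 43.424

43.424


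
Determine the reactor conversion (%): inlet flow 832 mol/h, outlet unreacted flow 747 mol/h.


X = (F_in - F_out) / F_in * 100
Moles reacted = 832 - 747 = 85
X = 85 / 832 * 100
= 0.1022 * 100
= 10.22 %

10.22 %


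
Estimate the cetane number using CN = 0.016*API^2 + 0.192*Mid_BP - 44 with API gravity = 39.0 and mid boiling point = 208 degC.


CN = 0.016 * 39.0^2 + 0.192 * 208 - 44
CN = 24.336 + 39.936 - 44 = 20.272

20.272


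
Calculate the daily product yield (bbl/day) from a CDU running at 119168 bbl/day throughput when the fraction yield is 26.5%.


Crude throughput = 119168 bbl/day
Fraction yield = 26.5%
yield = throughput * fraction / 100
yield = 119168 * 26.5 / 100 = 31579.52

31579.52 bbl/day


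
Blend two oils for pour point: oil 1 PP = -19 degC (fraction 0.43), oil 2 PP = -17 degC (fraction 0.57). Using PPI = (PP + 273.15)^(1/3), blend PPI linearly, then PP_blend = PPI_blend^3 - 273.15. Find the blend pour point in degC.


PPI_1 = (-19 + 273.15)^(1/3) = 6.334272
PPI_2 = (-17 + 273.15)^(1/3) = 6.350844
PPI_blend = 0.43 * 6.334272 + 0.57 * 6.350844 = 6.343718
PP_blend = 6.343718^3 - 273.15 = 255.2887 - 273.15 = -17.86

-17.86 degC


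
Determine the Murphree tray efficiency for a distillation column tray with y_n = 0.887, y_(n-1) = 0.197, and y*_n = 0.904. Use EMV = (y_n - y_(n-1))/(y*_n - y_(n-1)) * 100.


Murphree vapor efficiency: EMV = (y_n - y_(n-1)) / (y*_n - y_(n-1)) * 100
EMV = (0.887 - 0.197) / (0.904 - 0.197) * 100 = 0.69 / 0.707 * 100 = 97.60

97.60 %


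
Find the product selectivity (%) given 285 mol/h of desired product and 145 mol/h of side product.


Selectivity = desired / (desired + undesired) * 100
Total products = 285 + 145 = 430 mol/h
S = 285 / 430 * 100
= 0.6628 * 100
= 66.28 %

66.28 %


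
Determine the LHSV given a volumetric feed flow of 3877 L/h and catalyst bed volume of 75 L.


LHSV = volumetric feed rate / catalyst volume
= 3877 L/h / 75 L
= 51.69 h^-1

51.69 h^-1


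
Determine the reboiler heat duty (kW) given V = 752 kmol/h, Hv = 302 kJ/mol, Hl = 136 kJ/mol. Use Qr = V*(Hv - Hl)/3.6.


Qr = 752 * (302 - 136) / 3.6 = 752 * 166 / 3.6 = 34680

34680 kW


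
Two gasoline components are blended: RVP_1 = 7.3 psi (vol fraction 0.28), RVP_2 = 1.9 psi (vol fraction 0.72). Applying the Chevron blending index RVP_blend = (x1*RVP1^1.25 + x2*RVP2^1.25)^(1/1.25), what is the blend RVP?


Chevron index: RVP_blend = (sum xi*RVPi^1.25)^(1/1.25)
RVP^1.25 terms: 0.28 * 7.3^1.25 + 0.72 * 1.9^1.25 = 4.96589
RVP_blend = 4.96589^(1/1.25) = 3.604

3.604 psi


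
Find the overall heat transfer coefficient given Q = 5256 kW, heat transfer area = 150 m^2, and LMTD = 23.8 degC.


From Q = U*A*LMTD, U = Q / (A * LMTD)
U = 5256 / (150 * 23.8) = 5256 / 3570 = 1.472

1.472 kW/(m^2*K)


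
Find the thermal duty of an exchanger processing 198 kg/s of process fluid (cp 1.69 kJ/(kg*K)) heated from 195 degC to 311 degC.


Q = m_dot * cp * delta_T
delta_T = 311 - 195 = 116 K
Q = 198 * 1.69 * 116
= 334.62 * 116
= 38815.92 kW

38815.92 kW


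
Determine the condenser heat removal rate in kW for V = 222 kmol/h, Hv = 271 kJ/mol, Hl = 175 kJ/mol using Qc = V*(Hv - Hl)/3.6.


Qc = 222 * (271 - 175) / 3.6 = 222 * 96 / 3.6 = 5920

5920 kW


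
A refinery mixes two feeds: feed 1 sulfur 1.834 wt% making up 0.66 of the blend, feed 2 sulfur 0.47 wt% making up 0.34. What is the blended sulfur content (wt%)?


Linear sulfur blending: S_blend = x1*S1 + x2*S2
Contribution 1: 0.66 * 1.834 = 1.21044 wt%
Contribution 2: 0.34 * 0.47 = 0.1598 wt%
S_blend = 1.21044 + 0.1598 = 1.37024

1.37024 wt%
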